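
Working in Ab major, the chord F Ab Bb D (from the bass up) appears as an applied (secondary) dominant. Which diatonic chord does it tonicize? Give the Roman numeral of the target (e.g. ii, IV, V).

V

The chord is a dominant seventh chord on Bb.
A dominant resolves down a perfect fifth: Bb → Eb. In Ab major, Eb is scale degree 5, i.e. V.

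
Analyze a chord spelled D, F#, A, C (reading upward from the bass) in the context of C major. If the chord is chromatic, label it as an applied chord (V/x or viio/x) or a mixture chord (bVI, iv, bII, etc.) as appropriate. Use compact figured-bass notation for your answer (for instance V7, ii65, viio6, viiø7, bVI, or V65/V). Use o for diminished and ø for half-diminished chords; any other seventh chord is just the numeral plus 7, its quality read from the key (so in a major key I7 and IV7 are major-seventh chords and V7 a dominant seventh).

V7/V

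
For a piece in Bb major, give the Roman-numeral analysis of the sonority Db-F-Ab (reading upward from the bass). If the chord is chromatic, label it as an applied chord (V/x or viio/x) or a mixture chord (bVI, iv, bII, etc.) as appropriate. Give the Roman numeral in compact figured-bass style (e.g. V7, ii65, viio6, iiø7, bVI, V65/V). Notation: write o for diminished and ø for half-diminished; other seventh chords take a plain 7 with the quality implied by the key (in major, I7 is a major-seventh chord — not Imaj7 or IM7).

The pitches Db-F-Ab form a major triad rooted on Db.
Db is the lowered third degree of Bb major (diatonic 3 would be D). This is a major triad on the lowered third degree, borrowed from the parallel minor.

bIII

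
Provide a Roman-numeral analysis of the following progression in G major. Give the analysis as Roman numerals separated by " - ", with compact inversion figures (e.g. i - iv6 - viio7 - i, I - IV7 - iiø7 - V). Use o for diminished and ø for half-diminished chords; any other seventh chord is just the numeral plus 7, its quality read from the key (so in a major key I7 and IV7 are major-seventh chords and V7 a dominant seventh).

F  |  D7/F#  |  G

bVII - V65 - I

F: major triad on F — chromatic; bVII (borrowed from the parallel minor).
D7/F#: root D is the dominant; dominant seventh chord there is V65.
G has root G, degree 1 in G major, so I.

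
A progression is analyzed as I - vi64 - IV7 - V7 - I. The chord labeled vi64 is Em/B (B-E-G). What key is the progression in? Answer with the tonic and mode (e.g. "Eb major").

The chord Em/B is a minor triad rooted on E; its label is vi64.
Counting down 5 scale steps from E places the tonic on G; a minor triad on degree 6 is diatonic only in major.

G major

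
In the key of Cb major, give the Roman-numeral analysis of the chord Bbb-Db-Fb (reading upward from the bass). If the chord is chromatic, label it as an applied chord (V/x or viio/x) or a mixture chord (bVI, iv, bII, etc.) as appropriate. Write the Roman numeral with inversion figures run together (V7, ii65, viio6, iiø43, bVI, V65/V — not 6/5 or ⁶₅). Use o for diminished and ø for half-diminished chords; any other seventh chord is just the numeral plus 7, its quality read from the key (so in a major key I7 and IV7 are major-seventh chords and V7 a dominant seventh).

The pitches Bbb-Db-Fb form a major triad rooted on Bbb.
Bbb is the lowered seventh degree of Cb major (diatonic 7 would be Bb). This is a major triad on the lowered seventh degree (the subtonic), borrowed from the parallel minor.

bVII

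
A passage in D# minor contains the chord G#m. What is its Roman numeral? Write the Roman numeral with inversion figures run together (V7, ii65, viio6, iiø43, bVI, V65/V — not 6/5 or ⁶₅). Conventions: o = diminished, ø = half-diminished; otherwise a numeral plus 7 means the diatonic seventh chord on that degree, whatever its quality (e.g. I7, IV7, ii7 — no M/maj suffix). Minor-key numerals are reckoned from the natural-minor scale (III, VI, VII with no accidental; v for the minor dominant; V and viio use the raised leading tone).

iv

Stacked in thirds the chord is G#-B-D#: a minor triad on G#.
G# is scale degree 4 in D# minor, and a minor triad on that degree is written iv.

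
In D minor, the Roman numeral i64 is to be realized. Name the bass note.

i in D minor has root D; the chord is D-F-A.
The figure 64 means second inversion — the fifth is in the bass.

A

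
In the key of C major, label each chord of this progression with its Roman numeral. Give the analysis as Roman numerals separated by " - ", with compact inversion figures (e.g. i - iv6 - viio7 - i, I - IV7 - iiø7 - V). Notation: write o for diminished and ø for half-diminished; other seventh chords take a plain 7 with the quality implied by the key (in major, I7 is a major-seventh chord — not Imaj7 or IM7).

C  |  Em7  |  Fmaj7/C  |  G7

C: root C is the tonic; major triad there is I.
Em7: root E is the mediant; minor seventh chord there is iii7.
Fmaj7/C: major seventh chord on F = scale degree 4 → IV43.
G7: dominant seventh chord on G = scale degree 5 → V7.

I - iii7 - IV43 - V7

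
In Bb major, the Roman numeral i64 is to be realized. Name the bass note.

F

i in Bb major has root Bb; the chord is Bb-Db-F.
The figure 64 means second inversion — the fifth is in the bass.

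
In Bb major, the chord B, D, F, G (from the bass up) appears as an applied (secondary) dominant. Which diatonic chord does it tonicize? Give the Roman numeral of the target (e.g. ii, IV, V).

ii

The chord is a dominant seventh chord on G.
A dominant resolves down a perfect fifth: G → C. In Bb major, C is scale degree 2, i.e. ii.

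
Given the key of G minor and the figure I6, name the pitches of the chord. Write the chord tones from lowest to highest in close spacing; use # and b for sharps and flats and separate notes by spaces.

I6 is the major tonic (Picardy third), borrowed from the parallel major. In G minor that root is G.
So the chord is G-B-D.
With the 6 figure the chord is in first inversion; from the bass B upward in close position it reads B-D-G.

B D G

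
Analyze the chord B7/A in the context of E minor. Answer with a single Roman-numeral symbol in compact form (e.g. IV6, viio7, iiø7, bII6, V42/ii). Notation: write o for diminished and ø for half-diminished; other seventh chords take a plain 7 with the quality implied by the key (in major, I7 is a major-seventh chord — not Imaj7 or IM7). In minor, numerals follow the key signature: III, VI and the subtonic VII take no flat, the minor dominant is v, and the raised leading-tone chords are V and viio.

Stacked in thirds the chord is B-D#-F#-A: a dominant seventh chord on B.
B is scale degree 5 in E minor, and a dominant seventh chord on that degree is written V7.
With A in the bass the chord is in third inversion, so the figured bass is 42.

V42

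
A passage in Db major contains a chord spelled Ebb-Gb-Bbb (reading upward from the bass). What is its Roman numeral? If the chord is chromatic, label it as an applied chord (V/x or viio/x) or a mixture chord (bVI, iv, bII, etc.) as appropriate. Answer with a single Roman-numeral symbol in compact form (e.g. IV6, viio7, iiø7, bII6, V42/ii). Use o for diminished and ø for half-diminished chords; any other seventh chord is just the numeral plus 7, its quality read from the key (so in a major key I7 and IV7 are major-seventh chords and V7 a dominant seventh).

bII

The pitches Ebb-Gb-Bbb form a major triad rooted on Ebb.
Ebb is the lowered second degree of Db major (diatonic 2 would be Eb). This is the Neapolitan chord — a major triad on the lowered second degree.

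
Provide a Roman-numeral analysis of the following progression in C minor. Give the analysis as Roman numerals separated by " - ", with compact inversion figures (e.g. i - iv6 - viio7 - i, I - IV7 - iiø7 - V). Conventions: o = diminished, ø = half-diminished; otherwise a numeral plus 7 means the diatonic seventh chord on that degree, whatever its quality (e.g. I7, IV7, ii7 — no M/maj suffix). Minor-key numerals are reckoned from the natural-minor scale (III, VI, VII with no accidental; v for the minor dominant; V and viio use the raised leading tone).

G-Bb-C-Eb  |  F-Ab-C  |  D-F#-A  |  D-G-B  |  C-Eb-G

G-Bb-C-Eb has root C, degree 1 in C minor, so i43.
F-Ab-C: minor triad on F = scale degree 4 → iv.
D-F#-A is the secondary dominant of V (major triad on D): V/V.
D-G-B: root G is the dominant; major triad there is V64.
C-Eb-G: root C is the tonic; minor triad there is i.

i43 - iv - V/V - V64 - i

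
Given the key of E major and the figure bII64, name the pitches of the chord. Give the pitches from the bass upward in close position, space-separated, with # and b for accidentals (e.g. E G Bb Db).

C F A

bII64 is the Neapolitan chord — a major triad on the lowered second degree. In E major that root is F.
So the chord is F-A-C.
The figured bass 64 indicates second inversion, placing the fifth (C) in the bass: C-F-A.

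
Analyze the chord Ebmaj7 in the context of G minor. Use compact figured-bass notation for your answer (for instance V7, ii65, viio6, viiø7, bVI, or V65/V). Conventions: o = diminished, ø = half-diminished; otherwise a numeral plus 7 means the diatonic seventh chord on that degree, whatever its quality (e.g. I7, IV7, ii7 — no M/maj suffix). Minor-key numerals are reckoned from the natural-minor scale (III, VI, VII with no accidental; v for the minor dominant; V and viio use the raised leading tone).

The pitches Eb-G-Bb-D form a major seventh chord rooted on Eb.
Eb is scale degree 6 in G minor, and a major seventh chord on that degree is written VI7.

VI7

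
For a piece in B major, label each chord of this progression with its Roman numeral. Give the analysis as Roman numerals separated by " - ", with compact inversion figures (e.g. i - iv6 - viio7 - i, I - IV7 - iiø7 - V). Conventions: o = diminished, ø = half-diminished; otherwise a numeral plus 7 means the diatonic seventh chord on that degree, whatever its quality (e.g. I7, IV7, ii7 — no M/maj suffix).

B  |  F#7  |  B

B has root B, degree 1 in B major, so I.
F#7: root F# is the dominant; dominant seventh chord there is V7.
B has root B, degree 1 in B major, so I.

I - V7 - I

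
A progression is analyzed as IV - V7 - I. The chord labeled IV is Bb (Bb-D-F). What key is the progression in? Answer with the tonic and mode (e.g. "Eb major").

F major

The anchor chord is a major triad on Bb, labeled IV.
Counting down 3 scale steps from Bb places the tonic on F; a major triad on degree 4 is diatonic only in major.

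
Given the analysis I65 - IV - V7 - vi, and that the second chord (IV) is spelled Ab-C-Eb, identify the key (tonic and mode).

The anchor chord is a major triad on Ab, labeled IV.
If Ab is scale degree 4 and the mode makes that degree carry a major triad, the tonic is Eb and the mode is major.

Eb major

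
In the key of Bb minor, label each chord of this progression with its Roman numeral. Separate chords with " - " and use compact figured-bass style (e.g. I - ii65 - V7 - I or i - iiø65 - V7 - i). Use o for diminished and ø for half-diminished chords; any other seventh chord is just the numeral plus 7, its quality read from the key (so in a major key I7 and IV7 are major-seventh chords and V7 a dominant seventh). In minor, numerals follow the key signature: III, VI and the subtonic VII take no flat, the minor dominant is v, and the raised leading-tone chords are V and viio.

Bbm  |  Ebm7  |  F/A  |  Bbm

i - iv7 - V6 - i

Bbm: minor triad on Bb = scale degree 1 → i.
Ebm7: root Eb is the subdominant; minor seventh chord there is iv7.
F/A: major triad on F = scale degree 5 → V6.
Bbm: root Bb is the tonic; minor triad there is i.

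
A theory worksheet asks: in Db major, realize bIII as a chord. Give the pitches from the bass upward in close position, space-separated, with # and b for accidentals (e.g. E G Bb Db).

bIII is a major triad on the lowered third degree, borrowed from the parallel minor. In Db major that root is Fb.
So the chord is Fb-Ab-Cb, a major triad.

Fb Ab Cb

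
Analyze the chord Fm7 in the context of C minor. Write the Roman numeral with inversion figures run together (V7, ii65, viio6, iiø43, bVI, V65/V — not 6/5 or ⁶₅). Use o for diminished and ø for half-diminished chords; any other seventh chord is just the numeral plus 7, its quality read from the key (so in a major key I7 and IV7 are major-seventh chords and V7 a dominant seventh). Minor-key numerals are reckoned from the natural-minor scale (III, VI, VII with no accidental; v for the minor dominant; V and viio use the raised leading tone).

The pitches F-Ab-C-Eb form a minor seventh chord rooted on F.
In C minor, F is the subdominant; the diatonic minor seventh chord there is iv7.

iv7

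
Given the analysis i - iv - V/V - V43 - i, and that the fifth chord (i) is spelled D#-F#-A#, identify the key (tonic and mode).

D# minor

The chord D#m is a minor triad rooted on D#; its label is i.
If D# is scale degree 1 and the mode makes that degree carry a minor triad, the tonic is D# and the mode is minor.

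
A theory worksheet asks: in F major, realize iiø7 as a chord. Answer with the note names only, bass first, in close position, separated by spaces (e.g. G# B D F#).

iiø7 is the half-diminished supertonic seventh, borrowed from the parallel minor. In F major that root is G.
So the chord is G-Bb-Db-F, a half-diminished seventh chord.

G Bb Db F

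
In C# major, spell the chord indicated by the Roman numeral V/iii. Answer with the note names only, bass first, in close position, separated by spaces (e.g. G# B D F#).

B# D## F##

The slash means an applied dominant: we want the dominant of iii. In C# major, iii is E# minor, and its dominant is built on B#.
Building a major triad on B# gives B#-D##-F##.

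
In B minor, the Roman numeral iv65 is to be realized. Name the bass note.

G

iv in B minor has root E; the chord is E-G-B-D.
The figure 65 means first inversion — the third is in the bass.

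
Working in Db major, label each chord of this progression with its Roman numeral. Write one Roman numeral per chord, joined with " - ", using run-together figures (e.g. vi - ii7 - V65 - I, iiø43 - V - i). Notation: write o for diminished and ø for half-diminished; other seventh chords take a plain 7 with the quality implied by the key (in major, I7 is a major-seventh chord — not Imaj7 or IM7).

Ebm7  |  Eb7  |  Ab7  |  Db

Ebm7: minor seventh chord on Eb = scale degree 2 → ii7.
Eb7: a dominant seventh chord on Eb, the applied dominant of V → V7/V.
Ab7: dominant seventh chord on Ab = scale degree 5 → V7.
Db has root Db, degree 1 in Db major, so I.

ii7 - V7/V - V7 - I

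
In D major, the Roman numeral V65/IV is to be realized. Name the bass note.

F#

The applied chord V65/IV is rooted on D: D-F#-A-C.
The figure 65 means first inversion — the third is in the bass.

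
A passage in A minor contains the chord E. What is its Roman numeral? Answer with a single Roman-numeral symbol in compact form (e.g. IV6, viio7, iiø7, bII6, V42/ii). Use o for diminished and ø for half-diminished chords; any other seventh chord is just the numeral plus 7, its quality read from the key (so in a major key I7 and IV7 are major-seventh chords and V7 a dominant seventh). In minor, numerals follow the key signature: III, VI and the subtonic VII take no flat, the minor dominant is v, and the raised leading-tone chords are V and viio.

V

Stacked in thirds the chord is E-G#-B: a major triad on E.
In A minor, E is the dominant; the diatonic major triad there is V.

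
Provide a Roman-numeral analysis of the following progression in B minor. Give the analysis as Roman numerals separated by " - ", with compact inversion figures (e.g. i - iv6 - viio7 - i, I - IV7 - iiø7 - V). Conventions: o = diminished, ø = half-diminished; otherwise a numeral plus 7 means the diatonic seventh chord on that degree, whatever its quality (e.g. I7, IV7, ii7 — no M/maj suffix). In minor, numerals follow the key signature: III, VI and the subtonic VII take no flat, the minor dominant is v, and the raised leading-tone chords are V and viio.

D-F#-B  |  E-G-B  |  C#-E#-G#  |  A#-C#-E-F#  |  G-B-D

D-F#-B: root B is the tonic; minor triad there is i6.
E-G-B: minor triad on E = scale degree 4 → iv.
C#-E#-G# is the secondary dominant of V (major triad on C#): V/V.
A#-C#-E-F#: dominant seventh chord on F# = scale degree 5 → V65.
G-B-D has root G, degree 6 in B minor, so VI.

i6 - iv - V/V - V65 - VI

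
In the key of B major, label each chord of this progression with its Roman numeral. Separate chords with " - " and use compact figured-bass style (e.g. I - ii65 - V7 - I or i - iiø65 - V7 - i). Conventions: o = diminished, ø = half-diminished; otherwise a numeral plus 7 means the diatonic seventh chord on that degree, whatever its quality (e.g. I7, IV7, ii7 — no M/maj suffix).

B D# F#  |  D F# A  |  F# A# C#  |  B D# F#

I - bIII - V - I

B-D#-F# has root B, degree 1 in B major, so I.
D-F#-A: D with this quality isn't in the key; it's bIII, borrowed from the parallel minor.
F#-A#-C# has root F#, degree 5 in B major, so V.
B-D#-F#: major triad on B = scale degree 1 → I.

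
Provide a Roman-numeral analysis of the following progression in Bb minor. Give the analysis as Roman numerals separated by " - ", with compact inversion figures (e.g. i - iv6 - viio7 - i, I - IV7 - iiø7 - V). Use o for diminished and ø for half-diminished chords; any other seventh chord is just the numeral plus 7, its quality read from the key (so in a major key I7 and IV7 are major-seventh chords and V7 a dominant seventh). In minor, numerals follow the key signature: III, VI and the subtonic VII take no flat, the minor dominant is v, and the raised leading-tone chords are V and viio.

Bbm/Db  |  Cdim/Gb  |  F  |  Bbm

Bbm/Db has root Bb, degree 1 in Bb minor, so i6.
Cdim/Gb: root C is the supertonic; diminished triad there is iio64.
F: major triad on F = scale degree 5 → V.
Bbm has root Bb, degree 1 in Bb minor, so i.

i6 - iio64 - V - i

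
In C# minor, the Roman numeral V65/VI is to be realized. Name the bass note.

G#

The applied chord V65/VI is rooted on E: E-G#-B-D.
The figure 65 means first inversion — the third is in the bass.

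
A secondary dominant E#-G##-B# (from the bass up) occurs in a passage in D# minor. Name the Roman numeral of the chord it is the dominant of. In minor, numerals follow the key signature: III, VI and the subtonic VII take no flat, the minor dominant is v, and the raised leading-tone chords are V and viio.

V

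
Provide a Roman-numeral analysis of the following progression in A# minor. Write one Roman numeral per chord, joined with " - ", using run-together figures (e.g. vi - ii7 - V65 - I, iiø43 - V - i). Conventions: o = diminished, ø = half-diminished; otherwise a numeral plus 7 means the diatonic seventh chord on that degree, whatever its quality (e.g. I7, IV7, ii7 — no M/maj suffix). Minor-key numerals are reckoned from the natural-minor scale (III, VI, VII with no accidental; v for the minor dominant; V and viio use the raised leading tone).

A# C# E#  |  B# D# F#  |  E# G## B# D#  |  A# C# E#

i - iio - V7 - i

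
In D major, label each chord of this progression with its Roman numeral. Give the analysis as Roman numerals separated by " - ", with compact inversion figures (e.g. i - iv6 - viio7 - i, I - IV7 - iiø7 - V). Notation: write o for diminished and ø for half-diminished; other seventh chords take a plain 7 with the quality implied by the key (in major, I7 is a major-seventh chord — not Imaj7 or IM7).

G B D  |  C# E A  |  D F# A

G-B-D: major triad on G = scale degree 4 → IV.
C#-E-A has root A, degree 5 in D major, so V6.
D-F#-A: major triad on D = scale degree 1 → I.

IV - V6 - I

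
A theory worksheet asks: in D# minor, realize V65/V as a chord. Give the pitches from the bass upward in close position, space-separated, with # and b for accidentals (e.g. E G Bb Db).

G## B# D# E#

The slash means an applied dominant: we want the dominant of V. In D# minor, V is A# major, and its dominant is built on E#.
Building a dominant seventh chord on E# gives E#-G##-B#-D#.
With the 65 figure the chord is in first inversion; from the bass G## upward in close position it reads G##-B#-D#-E#.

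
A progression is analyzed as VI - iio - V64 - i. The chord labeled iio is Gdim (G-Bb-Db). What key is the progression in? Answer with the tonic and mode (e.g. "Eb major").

F minor

The chord Gdim is a diminished triad rooted on G; its label is iio.
iio on G implies G is the supertonic; that puts the tonic at F, and the lowercase numeral fits minor mode.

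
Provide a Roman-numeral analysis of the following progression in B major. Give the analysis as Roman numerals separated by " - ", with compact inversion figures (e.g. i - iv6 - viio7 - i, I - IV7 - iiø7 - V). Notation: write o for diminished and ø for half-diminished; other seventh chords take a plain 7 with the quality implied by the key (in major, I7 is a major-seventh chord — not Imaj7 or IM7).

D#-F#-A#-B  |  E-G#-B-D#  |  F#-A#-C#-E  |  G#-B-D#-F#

I65 - IV7 - V7 - vi7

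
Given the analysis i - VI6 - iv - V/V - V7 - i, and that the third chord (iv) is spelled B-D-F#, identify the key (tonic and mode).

F# minor

The anchor chord is a minor triad on B, labeled iv.
iv on B implies B is the subdominant; that puts the tonic at F#, and the lowercase numeral fits minor mode.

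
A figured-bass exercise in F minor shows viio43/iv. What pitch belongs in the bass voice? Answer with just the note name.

Eb

The applied chord viio43/iv is rooted on A: A-C-Eb-Gb.
The figure 43 means second inversion — the fifth is in the bass.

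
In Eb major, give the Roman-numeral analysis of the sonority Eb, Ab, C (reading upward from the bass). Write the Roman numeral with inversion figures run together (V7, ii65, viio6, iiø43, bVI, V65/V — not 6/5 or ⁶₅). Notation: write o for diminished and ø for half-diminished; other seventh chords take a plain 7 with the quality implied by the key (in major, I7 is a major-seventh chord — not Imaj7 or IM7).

IV64

The pitches Ab-C-Eb form a major triad rooted on Ab.
In Eb major, Ab is the subdominant; the diatonic major triad there is IV.
With Eb in the bass the chord is in second inversion, so the figured bass is 64.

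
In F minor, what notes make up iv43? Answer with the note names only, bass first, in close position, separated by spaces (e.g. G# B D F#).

F Ab Bb Db

In F minor, scale degree 4 is Bb, and the diatonic chord built there is a minor seventh chord.
Stacking thirds from Bb gives Bb-Db-F-Ab.
The figured bass 43 indicates second inversion, placing the fifth (F) in the bass: F-Ab-Bb-Db.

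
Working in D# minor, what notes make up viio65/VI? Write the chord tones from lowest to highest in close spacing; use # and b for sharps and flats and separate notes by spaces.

viio65/VI is a secondary leading-tone chord. The target VI is B in D# minor; the applied chord is rooted a semitone below, on A#.
Building a fully diminished seventh chord on A# gives A#-C#-E-G.
The figured bass 65 indicates first inversion, placing the third (C#) in the bass: C#-E-G-A#.

C# E G A#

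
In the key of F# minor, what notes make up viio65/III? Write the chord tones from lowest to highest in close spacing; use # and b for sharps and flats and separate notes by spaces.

B D F G#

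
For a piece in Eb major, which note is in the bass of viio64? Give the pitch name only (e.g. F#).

Ab

viio in Eb major has root D; the chord is D-F-Ab.
The figure 64 means second inversion — the fifth is in the bass.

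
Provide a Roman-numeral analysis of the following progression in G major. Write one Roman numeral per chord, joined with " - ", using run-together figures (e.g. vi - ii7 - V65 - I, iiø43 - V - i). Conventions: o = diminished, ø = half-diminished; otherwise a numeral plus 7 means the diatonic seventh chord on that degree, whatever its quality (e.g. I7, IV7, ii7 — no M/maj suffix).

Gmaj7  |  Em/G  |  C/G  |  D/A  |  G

Gmaj7 has root G, degree 1 in G major, so I7.
Em/G: root E is the submediant; minor triad there is vi6.
C/G: root C is the subdominant; major triad there is IV64.
D/A: root D is the dominant; major triad there is V64.
G has root G, degree 1 in G major, so I.

I7 - vi6 - IV64 - V64 - I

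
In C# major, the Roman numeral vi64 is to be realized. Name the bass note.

vi in C# major has root A#; the chord is A#-C#-E#.
The figure 64 means second inversion — the fifth is in the bass.

E#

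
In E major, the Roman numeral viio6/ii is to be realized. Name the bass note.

G#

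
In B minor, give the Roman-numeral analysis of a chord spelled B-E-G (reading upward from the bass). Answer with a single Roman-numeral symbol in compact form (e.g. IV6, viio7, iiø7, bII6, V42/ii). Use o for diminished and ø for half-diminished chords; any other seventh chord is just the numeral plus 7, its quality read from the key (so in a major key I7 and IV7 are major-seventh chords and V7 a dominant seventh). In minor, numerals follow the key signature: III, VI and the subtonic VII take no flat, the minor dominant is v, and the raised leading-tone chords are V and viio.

The pitches E-G-B form a minor triad rooted on E.
In B minor, E is the subdominant; the diatonic minor triad there is iv.
With B in the bass the chord is in second inversion, so the figured bass is 64.

iv64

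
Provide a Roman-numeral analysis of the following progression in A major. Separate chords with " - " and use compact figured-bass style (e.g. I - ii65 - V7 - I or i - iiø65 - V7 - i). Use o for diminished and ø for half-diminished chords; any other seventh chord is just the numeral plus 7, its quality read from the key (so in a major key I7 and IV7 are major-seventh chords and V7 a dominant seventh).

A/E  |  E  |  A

I64 - V - I

A/E: major triad on A = scale degree 1 → I64.
E: major triad on E = scale degree 5 → V.
A: root A is the tonic; major triad there is I.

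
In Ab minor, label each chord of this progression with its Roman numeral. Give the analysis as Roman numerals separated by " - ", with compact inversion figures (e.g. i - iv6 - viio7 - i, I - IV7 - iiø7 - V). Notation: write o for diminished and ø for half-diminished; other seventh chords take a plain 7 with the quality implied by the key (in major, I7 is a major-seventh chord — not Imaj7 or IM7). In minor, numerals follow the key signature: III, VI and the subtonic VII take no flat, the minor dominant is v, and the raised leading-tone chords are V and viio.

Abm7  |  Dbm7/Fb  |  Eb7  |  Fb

i7 - iv65 - V7 - VI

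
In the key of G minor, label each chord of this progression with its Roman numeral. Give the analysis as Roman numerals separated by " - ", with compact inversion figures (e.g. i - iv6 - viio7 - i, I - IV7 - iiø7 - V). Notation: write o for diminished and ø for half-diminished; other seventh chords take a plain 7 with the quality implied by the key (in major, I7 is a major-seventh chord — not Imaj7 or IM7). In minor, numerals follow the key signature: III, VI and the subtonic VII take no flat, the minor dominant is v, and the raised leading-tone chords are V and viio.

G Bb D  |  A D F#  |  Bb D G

i - V64 - i6

G-Bb-D has root G, degree 1 in G minor, so i.
A-D-F# has root D, degree 5 in G minor, so V64.
Bb-D-G: root G is the tonic; minor triad there is i6.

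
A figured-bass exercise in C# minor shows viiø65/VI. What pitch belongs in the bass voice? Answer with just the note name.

B

The applied chord viiø65/VI is rooted on G#: G#-B-D-F#.
The figure 65 means first inversion — the third is in the bass.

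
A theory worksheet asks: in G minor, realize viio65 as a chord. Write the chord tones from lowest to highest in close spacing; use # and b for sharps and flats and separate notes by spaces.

In G minor, the leading-tone chord is built on the raised seventh degree, F#.
That chord is spelled F#-A-C-Eb.
The figured bass 65 indicates first inversion, placing the third (A) in the bass: A-C-Eb-F#.

A C Eb F#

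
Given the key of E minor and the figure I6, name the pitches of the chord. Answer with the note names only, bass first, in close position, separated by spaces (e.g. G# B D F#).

G# B E

I6 is the major tonic (Picardy third), borrowed from the parallel major. In E minor that root is E.
So the chord is E-G#-B, a major triad.
With the 6 figure the chord is in first inversion; from the bass G# upward in close position it reads G#-B-E.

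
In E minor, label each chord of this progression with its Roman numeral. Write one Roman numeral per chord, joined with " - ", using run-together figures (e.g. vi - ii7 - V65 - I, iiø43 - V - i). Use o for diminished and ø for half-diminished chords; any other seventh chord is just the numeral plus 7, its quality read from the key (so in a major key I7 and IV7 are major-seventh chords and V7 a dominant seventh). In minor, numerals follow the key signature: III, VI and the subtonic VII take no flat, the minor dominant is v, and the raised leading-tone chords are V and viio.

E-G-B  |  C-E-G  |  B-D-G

E-G-B: root E is the tonic; minor triad there is i.
C-E-G has root C, degree 6 in E minor, so VI.
B-D-G: major triad on G = scale degree 3 → III6.

i - VI - III6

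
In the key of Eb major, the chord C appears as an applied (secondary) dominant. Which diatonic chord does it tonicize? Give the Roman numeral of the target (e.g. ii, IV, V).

ii

The chord is a major triad on C.
A dominant resolves down a perfect fifth: C → F. In Eb major, F is scale degree 2, i.e. ii.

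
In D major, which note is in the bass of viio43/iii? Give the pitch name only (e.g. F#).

B

The applied chord viio43/iii is rooted on E#: E#-G#-B-D.
The figure 43 means second inversion — the fifth is in the bass.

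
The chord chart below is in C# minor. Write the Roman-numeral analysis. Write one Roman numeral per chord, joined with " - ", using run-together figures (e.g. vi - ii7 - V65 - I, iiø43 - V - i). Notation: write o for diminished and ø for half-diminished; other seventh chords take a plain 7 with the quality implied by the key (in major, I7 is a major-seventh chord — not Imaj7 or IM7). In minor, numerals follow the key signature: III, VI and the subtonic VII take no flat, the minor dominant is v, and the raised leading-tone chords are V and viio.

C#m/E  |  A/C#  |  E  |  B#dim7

i6 - VI6 - III - viio7

C#m/E: minor triad on C# = scale degree 1 → i6.
A/C#: root A is the submediant; major triad there is VI6.
E: major triad on E = scale degree 3 → III.
B#dim7: root B# is the leading tone; fully diminished seventh chord there is viio7.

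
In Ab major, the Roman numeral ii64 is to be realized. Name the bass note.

F

ii in Ab major has root Bb; the chord is Bb-Db-F.
The figure 64 means second inversion — the fifth is in the bass.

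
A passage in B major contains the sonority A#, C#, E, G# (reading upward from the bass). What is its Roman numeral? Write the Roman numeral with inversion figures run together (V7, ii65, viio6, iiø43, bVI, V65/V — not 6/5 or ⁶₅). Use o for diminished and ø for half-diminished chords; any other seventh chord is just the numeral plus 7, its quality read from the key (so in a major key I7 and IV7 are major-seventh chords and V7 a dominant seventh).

The pitches A#-C#-E-G# form a half-diminished seventh chord rooted on A#.
In B major, A# is the leading tone; the diatonic half-diminished seventh chord there is viiø7.

viiø7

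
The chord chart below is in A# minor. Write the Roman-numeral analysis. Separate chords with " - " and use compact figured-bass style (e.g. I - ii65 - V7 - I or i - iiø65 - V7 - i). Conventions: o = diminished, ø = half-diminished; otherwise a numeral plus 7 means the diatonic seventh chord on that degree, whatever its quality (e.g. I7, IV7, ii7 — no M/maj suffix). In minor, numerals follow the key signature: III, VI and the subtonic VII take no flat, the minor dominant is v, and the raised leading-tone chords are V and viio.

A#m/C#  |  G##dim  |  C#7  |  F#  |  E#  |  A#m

i6 - viio - V7/VI - VI - V - i

A#m/C#: root A# is the tonic; minor triad there is i6.
G##dim has root G##, degree 7 in A# minor, so viio.
C#7 is the secondary dominant of VI (dominant seventh chord on C#): V7/VI.
F#: major triad on F# = scale degree 6 → VI.
E# has root E#, degree 5 in A# minor, so V.
A#m: root A# is the tonic; minor triad there is i.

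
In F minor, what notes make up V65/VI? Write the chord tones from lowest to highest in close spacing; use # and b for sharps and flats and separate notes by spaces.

C Eb Gb Ab

The slash means an applied dominant: we want the dominant of VI. In F minor, VI is Db major, and its dominant is built on Ab.
Building a dominant seventh chord on Ab gives Ab-C-Eb-Gb.
With the 65 figure the chord is in first inversion; from the bass C upward in close position it reads C-Eb-Gb-Ab.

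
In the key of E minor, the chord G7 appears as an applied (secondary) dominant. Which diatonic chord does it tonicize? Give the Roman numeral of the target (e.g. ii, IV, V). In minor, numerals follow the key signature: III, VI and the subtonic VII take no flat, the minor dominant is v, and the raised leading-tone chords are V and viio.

VI

The chord is a dominant seventh chord on G.
A dominant resolves down a perfect fifth: G → C. In E minor, C is scale degree 6, i.e. VI.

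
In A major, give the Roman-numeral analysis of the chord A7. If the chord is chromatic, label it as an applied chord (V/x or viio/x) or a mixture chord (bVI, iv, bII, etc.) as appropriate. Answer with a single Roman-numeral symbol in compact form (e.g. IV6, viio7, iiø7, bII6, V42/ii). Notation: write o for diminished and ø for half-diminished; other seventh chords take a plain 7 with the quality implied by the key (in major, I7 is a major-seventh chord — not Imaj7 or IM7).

V7/IV

Stacked in thirds the chord is A-C#-E-G: a dominant seventh chord on A.
A is not a diatonic chord root with this quality in A major, but it lies a perfect fifth above D (IV), so the chord functions as an applied dominant of IV.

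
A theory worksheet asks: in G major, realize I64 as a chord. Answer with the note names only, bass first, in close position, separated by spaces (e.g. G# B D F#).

D G B

The numeral's case and figure indicate a major triad. In G major its root, the tonic, is G.
Stacking thirds from G gives G-B-D.
The figured bass 64 indicates second inversion, placing the fifth (D) in the bass: D-G-B.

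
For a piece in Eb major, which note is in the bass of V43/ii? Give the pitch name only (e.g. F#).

G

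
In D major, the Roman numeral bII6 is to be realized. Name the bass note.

bII in D major has root Eb; the chord is Eb-G-Bb.
The figure 6 means first inversion — the third is in the bass.

G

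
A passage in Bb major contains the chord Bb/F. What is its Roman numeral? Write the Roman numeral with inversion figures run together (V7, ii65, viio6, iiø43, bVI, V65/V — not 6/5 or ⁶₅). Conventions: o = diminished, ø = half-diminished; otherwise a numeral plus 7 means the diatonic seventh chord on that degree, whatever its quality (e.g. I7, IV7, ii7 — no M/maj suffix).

I64

The pitches Bb-D-F form a major triad rooted on Bb.
Bb is scale degree 1 in Bb major, and a major triad on that degree is written I.
With F in the bass the chord is in second inversion, so the figured bass is 64.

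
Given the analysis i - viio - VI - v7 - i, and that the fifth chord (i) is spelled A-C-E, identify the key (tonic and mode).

The chord Am is a minor triad rooted on A; its label is i.
If A is scale degree 1 and the mode makes that degree carry a minor triad, the tonic is A and the mode is minor.

A minor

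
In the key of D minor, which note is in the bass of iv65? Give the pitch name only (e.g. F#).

iv in D minor has root G; the chord is G-Bb-D-F.
The figure 65 means first inversion — the third is in the bass.

Bb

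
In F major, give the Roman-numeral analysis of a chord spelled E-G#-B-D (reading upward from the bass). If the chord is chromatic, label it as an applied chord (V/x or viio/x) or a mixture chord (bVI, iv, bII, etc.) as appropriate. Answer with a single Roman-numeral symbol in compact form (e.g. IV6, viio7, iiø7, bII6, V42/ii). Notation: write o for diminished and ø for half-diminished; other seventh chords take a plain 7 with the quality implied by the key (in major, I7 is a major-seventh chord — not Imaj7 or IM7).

V7/iii

Stacked in thirds the chord is E-G#-B-D: a dominant seventh chord on E.
E is not a diatonic chord root with this quality in F major, but it lies a perfect fifth above A (iii), so the chord functions as an applied dominant of iii.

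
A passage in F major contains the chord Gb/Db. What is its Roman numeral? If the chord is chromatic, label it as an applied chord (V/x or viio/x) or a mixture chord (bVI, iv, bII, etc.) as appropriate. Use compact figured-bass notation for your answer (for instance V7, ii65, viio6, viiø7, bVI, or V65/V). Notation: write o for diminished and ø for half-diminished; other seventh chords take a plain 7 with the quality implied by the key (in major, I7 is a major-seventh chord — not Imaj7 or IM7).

Stacked in thirds the chord is Gb-Bb-Db: a major triad on Gb.
Gb is the lowered second degree of F major (diatonic 2 would be G). This is the Neapolitan chord — a major triad on the lowered second degree.
With Db in the bass the chord is in second inversion, so the figured bass is 64.

bII64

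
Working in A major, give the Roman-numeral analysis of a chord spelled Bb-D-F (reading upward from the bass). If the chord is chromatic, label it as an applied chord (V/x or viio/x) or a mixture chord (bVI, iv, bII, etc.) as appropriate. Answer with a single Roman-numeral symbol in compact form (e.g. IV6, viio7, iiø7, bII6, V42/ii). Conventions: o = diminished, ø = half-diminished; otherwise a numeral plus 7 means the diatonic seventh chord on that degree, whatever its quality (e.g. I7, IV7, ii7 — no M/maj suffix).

Stacked in thirds the chord is Bb-D-F: a major triad on Bb.
Bb is the lowered second degree of A major (diatonic 2 would be B). This is the Neapolitan chord — a major triad on the lowered second degree.

bII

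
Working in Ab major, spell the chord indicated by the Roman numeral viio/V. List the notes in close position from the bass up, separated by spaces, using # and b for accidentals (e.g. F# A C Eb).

D F Ab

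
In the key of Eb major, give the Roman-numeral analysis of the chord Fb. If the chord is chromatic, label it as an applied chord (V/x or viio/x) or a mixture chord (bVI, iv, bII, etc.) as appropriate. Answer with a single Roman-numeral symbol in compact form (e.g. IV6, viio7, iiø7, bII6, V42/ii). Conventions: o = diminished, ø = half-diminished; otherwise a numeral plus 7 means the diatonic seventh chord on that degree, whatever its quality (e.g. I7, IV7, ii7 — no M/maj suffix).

Stacked in thirds the chord is Fb-Ab-Cb: a major triad on Fb.
Fb is the lowered second degree of Eb major (diatonic 2 would be F). This is the Neapolitan chord — a major triad on the lowered second degree.

bII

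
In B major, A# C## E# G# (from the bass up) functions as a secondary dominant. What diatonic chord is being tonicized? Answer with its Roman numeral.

iii

The chord is a dominant seventh chord on A#.
A dominant resolves down a perfect fifth: A# → D#. In B major, D# is scale degree 3, i.e. iii.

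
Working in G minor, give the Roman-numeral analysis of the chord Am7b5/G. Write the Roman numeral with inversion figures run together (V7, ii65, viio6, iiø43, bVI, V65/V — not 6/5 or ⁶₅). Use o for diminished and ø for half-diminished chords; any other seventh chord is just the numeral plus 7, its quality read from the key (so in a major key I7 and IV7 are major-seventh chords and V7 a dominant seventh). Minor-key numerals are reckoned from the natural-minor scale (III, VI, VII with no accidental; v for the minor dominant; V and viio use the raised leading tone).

Stacked in thirds the chord is A-C-Eb-G: a half-diminished seventh chord on A.
A is scale degree 2 in G minor, and a half-diminished seventh chord on that degree is written iiø7.
With G in the bass the chord is in third inversion, so the figured bass is 42.

iiø42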